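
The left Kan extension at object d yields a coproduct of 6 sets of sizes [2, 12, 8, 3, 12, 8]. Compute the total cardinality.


Pointwise, the left Kan extension (Lan_F H)(d) is the colimit, indexed
by the comma category (F downarrow d), of H composed with the
projection (F downarrow d) -> C. Here that colimit is given
as a coproduct (disjoint union) of sets, so its cardinality is the
sum of the sizes of the summands.
Coproduct of sets with sizes: 2 + 12 + 8 + 3 + 12 + 8
= 45

45


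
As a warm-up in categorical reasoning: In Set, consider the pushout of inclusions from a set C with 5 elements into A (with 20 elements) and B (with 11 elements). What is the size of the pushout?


The pushout A +_C B identifies the images of C in A and B.
|A +_C B| = |A| + |B| - |C| (for injections).
= 20 + 11 - 5 = 26

26


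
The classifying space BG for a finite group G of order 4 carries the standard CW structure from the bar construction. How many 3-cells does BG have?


In the bar-construction CW model of BG, the n-cells are indexed by
n-tuples [g_1|...|g_n] of non-identity elements of G (degenerate
simplices with some g_i = e do not contribute cells), so there are
(|G| - 1)^n n-cells.
For dim = 3 with |G| = 4:
cells = (4 - 1)^3 = 3^3 = 27

27


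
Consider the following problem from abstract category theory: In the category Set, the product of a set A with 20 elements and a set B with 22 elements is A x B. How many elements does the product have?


In Set, the product A x B is the Cartesian product.
By the universal property, |A x B| = |A| * |B|.
|A x B| = 20 * 22 = 440

440


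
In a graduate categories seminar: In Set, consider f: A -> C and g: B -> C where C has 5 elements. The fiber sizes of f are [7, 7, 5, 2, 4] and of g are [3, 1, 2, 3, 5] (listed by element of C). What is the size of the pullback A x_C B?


The pullback A x_C B consists of pairs (a, b) with f(a) = g(b).
For each element c in C, the fiber product has |f^-1(c)| * |g^-1(c)| elements.
Summing over C: 7 * 3 + 7 * 1 + 5 * 2 + 2 * 3 + 4 * 5
= 21 + 7 + 10 + 6 + 20 = 64

64


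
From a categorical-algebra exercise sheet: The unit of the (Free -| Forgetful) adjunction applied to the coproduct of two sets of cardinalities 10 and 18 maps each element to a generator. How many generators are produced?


The unit eta_X: X -> U(F(X)) of the Free-Forgetful adjunction
maps each element of X to a generator of F(X). For X = S + T (disjoint
union in Set), |S + T| = |S| + |T|.
Total mappings = 10 + 18 = 28.

28


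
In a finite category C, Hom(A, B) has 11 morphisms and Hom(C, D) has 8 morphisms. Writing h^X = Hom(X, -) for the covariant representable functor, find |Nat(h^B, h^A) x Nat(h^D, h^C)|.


By the Yoneda lemma, Nat(h^B, h^A) is isomorphic to Hom(A, B),
so |Nat(h^B, h^A)| = |Hom(A, B)| and |Nat(h^D, h^C)| = |Hom(C, D)|.
|Hom(A, B)| = 11, |Hom(C, D)| = 8.
|Nat(h^B, h^A) x Nat(h^D, h^C)| = 11 * 8 = 88

88


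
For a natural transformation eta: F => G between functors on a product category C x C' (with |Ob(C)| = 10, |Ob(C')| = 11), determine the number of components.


A natural transformation eta: F => G assigns one component morphism per
object of the domain category.
The domain is the product category C x C', so
|Ob(C x C')| = |Ob(C)| * |Ob(C')| = 10 * 11 = 110.
Therefore eta has 110 component morphisms.

110


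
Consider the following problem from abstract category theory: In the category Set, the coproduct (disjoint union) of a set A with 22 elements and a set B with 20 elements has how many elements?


In Set, the coproduct A + B is the disjoint union.
|A + B| = |A| + |B| = 22 + 20 = 42

42


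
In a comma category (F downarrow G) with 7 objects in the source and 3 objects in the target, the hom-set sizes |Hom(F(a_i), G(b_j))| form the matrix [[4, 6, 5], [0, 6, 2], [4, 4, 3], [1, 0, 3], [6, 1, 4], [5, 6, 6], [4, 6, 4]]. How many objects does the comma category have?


Objects of (F downarrow G) are triples (a, b, h: F(a)->G(b)).
The count equals the sum of all entries in the hom-matrix.
sum(row 0) = 15
sum(row 1) = 8
sum(row 2) = 11
sum(row 3) = 4
sum(row 4) = 11
sum(row 5) = 17
sum(row 6) = 14
Grand total = 80

80


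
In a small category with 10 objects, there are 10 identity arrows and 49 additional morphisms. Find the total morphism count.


Each object has an identity morphism, giving 10 identities.
Adding the 49 non-identity morphisms:
Total = 10 + 49 = 59

59


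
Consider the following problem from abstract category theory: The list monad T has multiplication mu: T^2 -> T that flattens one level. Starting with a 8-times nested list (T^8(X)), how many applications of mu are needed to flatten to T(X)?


Each application of mu: T^2 -> T removes one layer of nesting.
Starting at depth 8 (i.e., T^8(X)), we need to reach T(X).
Number of mu applications = 8 - 1 = 7

7


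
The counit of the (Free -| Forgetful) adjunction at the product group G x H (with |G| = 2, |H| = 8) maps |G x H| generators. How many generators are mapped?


The counit epsilon_K: F(U(K)) -> K of the Free-Forgetful adjunction
maps |K| generators of F(U(K)) into K. For K = G x H (the product group),
|G x H| = |G| * |H|.
Total generators mapped = 2 * 8 = 16.

16


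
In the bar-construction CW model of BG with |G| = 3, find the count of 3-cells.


In the bar-construction CW model of BG, the n-cells are indexed by
n-tuples [g_1|...|g_n] of non-identity elements of G (degenerate
simplices with some g_i = e do not contribute cells), so there are
(|G| - 1)^n n-cells.
For dim = 3 with |G| = 3:
cells = (3 - 1)^3 = 2^3 = 8

8


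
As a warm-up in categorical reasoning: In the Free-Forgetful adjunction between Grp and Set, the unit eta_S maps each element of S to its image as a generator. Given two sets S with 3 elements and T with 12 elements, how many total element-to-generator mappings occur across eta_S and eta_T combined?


The unit eta_X: X -> U(F(X)) of the Free-Forgetful adjunction
maps each element of X to a generator of F(X). For X = S + T (disjoint
union in Set), |S + T| = |S| + |T|.
Total mappings = 3 + 12 = 15.

15


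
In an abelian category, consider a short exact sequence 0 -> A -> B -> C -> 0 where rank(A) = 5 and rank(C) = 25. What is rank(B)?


For a short exact sequence 0 -> A -> B -> C -> 0,
rank is additive: rank(B) = rank(A) + rank(C).
rank(B) = 5 + 25 = 30

30


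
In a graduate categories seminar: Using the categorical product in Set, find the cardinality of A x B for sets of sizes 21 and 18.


In Set, the product A x B is the Cartesian product.
By the universal property, |A x B| = |A| * |B|.
|A x B| = 21 * 18 = 378

378


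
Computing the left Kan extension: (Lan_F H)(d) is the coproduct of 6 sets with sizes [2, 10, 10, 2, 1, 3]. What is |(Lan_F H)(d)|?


Pointwise, the left Kan extension (Lan_F H)(d) is the colimit, indexed
by the comma category (F downarrow d), of H composed with the
projection (F downarrow d) -> C. Here that colimit is given
as a coproduct (disjoint union) of sets, so its cardinality is the
sum of the sizes of the summands.
Coproduct of sets with sizes: 2 + 10 + 10 + 2 + 1 + 3
= 28

28


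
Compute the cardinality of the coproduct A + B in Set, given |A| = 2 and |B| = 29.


In Set, the coproduct A + B is the disjoint union.
|A + B| = |A| + |B| = 2 + 29 = 31

31


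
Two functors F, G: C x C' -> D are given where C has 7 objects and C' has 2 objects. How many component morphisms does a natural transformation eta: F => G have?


A natural transformation eta: F => G assigns one component morphism per
object of the domain category.
The domain is the product category C x C', so
|Ob(C x C')| = |Ob(C)| * |Ob(C')| = 7 * 2 = 14.
Therefore eta has 14 component morphisms.

14


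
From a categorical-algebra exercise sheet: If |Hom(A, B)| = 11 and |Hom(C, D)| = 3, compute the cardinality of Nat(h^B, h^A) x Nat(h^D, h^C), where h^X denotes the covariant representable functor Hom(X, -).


By the Yoneda lemma, Nat(h^B, h^A) is isomorphic to Hom(A, B),
so |Nat(h^B, h^A)| = |Hom(A, B)| and |Nat(h^D, h^C)| = |Hom(C, D)|.
|Hom(A, B)| = 11, |Hom(C, D)| = 3.
|Nat(h^B, h^A) x Nat(h^D, h^C)| = 11 * 3 = 33

33


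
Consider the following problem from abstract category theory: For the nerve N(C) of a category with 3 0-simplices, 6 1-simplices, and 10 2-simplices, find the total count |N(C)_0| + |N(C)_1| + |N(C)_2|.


The 2-skeleton of the nerve N(C) consists of simplices in dimensions 0, 1, 2:
  |N(C)_0| = 3 (objects)
  |N(C)_1| = 6 (morphisms)
  |N(C)_2| = 10 (composable pairs)
Total = 3 + 6 + 10 = 19

19


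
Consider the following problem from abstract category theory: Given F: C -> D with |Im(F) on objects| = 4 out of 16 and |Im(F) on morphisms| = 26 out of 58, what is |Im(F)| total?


The image of F consists of distinct objects and distinct morphisms.
|Im(F)| on objects = 4
|Im(F)| on morphisms = 26
Total image cardinality = 4 + 26 = 30

30


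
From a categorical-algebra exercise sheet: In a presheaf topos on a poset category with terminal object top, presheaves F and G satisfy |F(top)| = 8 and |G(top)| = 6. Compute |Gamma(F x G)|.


Global sections of a presheaf on a poset with terminal top satisfy
Gamma(H) ~ H(top). Presheaves admit pointwise products, so
(F x G)(top) = F(top) x G(top) (Cartesian product).
|Gamma(F x G)| = |F(top)| * |G(top)| = 8 * 6 = 48.

48


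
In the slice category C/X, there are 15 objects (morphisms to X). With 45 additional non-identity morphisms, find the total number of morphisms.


In the slice category C/X, objects are morphisms to X.
Identity morphisms: 15 (one per object of C/X).
Non-identity morphisms: 45.
Total = 15 + 45 = 60

60


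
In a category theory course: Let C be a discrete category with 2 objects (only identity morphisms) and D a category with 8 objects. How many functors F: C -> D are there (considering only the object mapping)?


A functor from a discrete category C to D is determined by
where each object maps. Each of the 2 objects of C can map
to any of the 8 objects of D independently.
Number of functors = 8^2 = 64

64


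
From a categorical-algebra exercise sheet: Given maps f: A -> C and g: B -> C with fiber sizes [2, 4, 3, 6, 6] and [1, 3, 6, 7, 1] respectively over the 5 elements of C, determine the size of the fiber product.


The pullback A x_C B consists of pairs (a, b) with f(a) = g(b).
For each element c in C, the fiber product has |f^-1(c)| * |g^-1(c)| elements.
Summing over C: 2 * 1 + 4 * 3 + 3 * 6 + 6 * 7 + 6 * 1
= 2 + 12 + 18 + 42 + 6 = 80

80


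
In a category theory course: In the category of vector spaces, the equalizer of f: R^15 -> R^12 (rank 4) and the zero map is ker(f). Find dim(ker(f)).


The equalizer of f and the zero map is ker(f).
By the rank-nullity theorem: dim(ker(f)) = dim(domain) - rank(f).
dim(ker(f)) = 15 - 4 = 11

11


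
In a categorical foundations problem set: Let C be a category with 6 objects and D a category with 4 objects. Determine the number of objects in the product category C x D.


The product category C x D has objects that are pairs (c, d).
Number of pairs = |Ob(C)| * |Ob(D)| = 6 * 4 = 24

24


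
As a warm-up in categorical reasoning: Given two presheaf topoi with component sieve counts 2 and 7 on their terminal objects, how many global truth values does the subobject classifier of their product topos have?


In a product of presheaf topoi E_1 x E_2, the subobject classifier
is Omega = Omega_1 x Omega_2 (componentwise), so
|Omega(top)| = |Omega_1(top_1)| * |Omega_2(top_2)|.
= 2 * 7 = 14.

14


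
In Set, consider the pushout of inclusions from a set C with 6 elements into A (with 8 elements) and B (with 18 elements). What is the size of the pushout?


The pushout A +_C B identifies the images of C in A and B.
|A +_C B| = |A| + |B| - |C| (for injections).
= 8 + 18 - 6 = 20

20


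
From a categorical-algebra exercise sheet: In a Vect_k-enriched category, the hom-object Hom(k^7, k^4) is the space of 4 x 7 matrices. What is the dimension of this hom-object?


In Vect-enriched categories, Hom(k^n, k^m) is the space of m x n matrices.
dim(Hom(k^7, k^4)) = 4 * 7 = 28

28


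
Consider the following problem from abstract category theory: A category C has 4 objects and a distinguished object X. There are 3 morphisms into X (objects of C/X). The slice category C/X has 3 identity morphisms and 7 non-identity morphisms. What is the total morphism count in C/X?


In the slice category C/X, objects are morphisms to X.
Identity morphisms: 3 (one per object of C/X).
Non-identity morphisms: 7.
Total = 3 + 7 = 10

10


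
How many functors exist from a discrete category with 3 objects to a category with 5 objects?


A functor from a discrete category C to D is determined by
where each object maps. Each of the 3 objects of C can map
to any of the 5 objects of D independently.
Number of functors = 5^3 = 125

125


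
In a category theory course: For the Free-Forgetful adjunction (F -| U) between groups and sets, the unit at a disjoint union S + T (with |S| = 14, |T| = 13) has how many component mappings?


The unit eta_X: X -> U(F(X)) of the Free-Forgetful adjunction
maps each element of X to a generator of F(X). For X = S + T (disjoint
union in Set), |S + T| = |S| + |T|.
Total mappings = 14 + 13 = 27.

27


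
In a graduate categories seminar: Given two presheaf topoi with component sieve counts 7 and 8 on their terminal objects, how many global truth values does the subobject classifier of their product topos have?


In a product of presheaf topoi E_1 x E_2, the subobject classifier
is Omega = Omega_1 x Omega_2 (componentwise), so
|Omega(top)| = |Omega_1(top_1)| * |Omega_2(top_2)|.
= 7 * 8 = 56.

56


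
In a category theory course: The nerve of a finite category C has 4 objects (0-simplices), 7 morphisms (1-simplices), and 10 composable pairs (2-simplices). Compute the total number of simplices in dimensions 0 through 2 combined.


The 2-skeleton of the nerve N(C) consists of simplices in dimensions 0, 1, 2:
  |N(C)_0| = 4 (objects)
  |N(C)_1| = 7 (morphisms)
  |N(C)_2| = 10 (composable pairs)
Total = 4 + 7 + 10 = 21

21


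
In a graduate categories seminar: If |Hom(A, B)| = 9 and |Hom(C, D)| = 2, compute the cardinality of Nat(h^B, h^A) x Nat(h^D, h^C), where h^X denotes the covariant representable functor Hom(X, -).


By the Yoneda lemma, Nat(h^B, h^A) is isomorphic to Hom(A, B),
so |Nat(h^B, h^A)| = |Hom(A, B)| and |Nat(h^D, h^C)| = |Hom(C, D)|.
|Hom(A, B)| = 9, |Hom(C, D)| = 2.
|Nat(h^B, h^A) x Nat(h^D, h^C)| = 9 * 2 = 18

18


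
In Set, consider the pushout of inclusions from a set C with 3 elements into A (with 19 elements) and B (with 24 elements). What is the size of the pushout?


The pushout A +_C B identifies the images of C in A and B.
|A +_C B| = |A| + |B| - |C| (for injections).
= 19 + 24 - 3 = 40

40


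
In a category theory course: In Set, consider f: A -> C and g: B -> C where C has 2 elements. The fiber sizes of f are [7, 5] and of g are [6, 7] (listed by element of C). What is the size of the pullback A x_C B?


The pullback A x_C B consists of pairs (a, b) with f(a) = g(b).
For each element c in C, the fiber product has |f^-1(c)| * |g^-1(c)| elements.
Summing over C: 7 * 6 + 5 * 7
= 42 + 35 = 77

77


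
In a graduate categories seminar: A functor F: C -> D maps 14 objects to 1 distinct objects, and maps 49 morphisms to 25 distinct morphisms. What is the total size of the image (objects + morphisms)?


The image of F consists of distinct objects and distinct morphisms.
|Im(F)| on objects = 1
|Im(F)| on morphisms = 25
Total image cardinality = 1 + 25 = 26

26


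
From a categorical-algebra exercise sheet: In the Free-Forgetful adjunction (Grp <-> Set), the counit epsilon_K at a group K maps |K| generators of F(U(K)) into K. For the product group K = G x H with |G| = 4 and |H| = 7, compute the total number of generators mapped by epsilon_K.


The counit epsilon_K: F(U(K)) -> K of the Free-Forgetful adjunction
maps |K| generators of F(U(K)) into K. For K = G x H (the product group),
|G x H| = |G| * |H|.
Total generators mapped = 4 * 7 = 28.

28


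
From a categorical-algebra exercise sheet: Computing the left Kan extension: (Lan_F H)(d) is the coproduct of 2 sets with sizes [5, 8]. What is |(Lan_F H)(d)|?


Pointwise, the left Kan extension (Lan_F H)(d) is the colimit, indexed
by the comma category (F downarrow d), of H composed with the
projection (F downarrow d) -> C. Here that colimit is given
as a coproduct (disjoint union) of sets, so its cardinality is the
sum of the sizes of the summands.
Coproduct of sets with sizes: 5 + 8
= 13

13


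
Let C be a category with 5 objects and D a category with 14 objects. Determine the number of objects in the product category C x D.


The product category C x D has objects that are pairs (c, d).
Number of pairs = |Ob(C)| * |Ob(D)| = 5 * 14 = 70

70


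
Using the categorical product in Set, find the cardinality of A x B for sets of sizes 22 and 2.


In Set, the product A x B is the Cartesian product.
By the universal property, |A x B| = |A| * |B|.
|A x B| = 22 * 2 = 44

44


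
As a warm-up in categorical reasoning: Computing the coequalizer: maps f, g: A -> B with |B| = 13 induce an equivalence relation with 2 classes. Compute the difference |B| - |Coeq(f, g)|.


The coequalizer Coeq(f, g) = B / ~ has one element per equivalence class.
|B| = 13, |Coeq(f, g)| = 2.
|B| - |Coeq(f, g)| = 13 - 2 = 11.

11


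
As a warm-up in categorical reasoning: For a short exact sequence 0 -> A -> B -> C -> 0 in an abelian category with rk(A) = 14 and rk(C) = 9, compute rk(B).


For a short exact sequence 0 -> A -> B -> C -> 0,
rank is additive: rank(B) = rank(A) + rank(C).
rank(B) = 14 + 9 = 23

23


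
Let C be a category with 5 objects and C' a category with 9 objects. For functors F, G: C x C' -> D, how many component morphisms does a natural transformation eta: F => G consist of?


A natural transformation eta: F => G assigns one component morphism per
object of the domain category.
The domain is the product category C x C', so
|Ob(C x C')| = |Ob(C)| * |Ob(C')| = 5 * 9 = 45.
Therefore eta has 45 component morphisms.

45


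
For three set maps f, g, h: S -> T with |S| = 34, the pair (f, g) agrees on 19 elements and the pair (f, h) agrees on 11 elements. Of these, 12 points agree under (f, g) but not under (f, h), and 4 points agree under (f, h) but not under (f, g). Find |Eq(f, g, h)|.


Eq(f, g, h) is the triple-agreement set: points in S where all three
maps take the same value. Using inclusion-exclusion on the pairwise data:
Pair (f, g) agrees on 19 points; pair (f, h) on 11 points.
Points agreeing under (f, g) but not (f, h) = 12; under (f, h) but not (f, g) = 4.
Triple-agreement = agreement-in-(f, g) minus points that agree under (f, g) but not (f, h):
|Eq(f, g, h)| = 19 - 12 = 7
(cross-check via (f, h): 11 - 4 = 7.)

7


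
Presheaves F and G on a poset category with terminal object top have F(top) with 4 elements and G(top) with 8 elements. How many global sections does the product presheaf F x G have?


Global sections of a presheaf on a poset with terminal top satisfy
Gamma(H) ~ H(top). Presheaves admit pointwise products, so
(F x G)(top) = F(top) x G(top) (Cartesian product).
|Gamma(F x G)| = |F(top)| * |G(top)| = 4 * 8 = 32.

32


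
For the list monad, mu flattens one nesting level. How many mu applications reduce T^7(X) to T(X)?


Each application of mu: T^2 -> T removes one layer of nesting.
Starting at depth 7 (i.e., T^7(X)), we need to reach T(X).
Number of mu applications = 7 - 1 = 6

6


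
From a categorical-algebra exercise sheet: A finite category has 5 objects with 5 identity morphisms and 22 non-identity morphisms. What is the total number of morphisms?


Each object has an identity morphism, giving 5 identities.
Adding the 22 non-identity morphisms:
Total = 5 + 22 = 27

27


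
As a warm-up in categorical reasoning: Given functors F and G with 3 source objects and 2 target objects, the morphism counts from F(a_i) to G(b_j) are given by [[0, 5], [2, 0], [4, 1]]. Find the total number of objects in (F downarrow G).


Objects of (F downarrow G) are triples (a, b, h: F(a)->G(b)).
The count equals the sum of all entries in the hom-matrix.
sum(row 0) = 5
sum(row 1) = 2
sum(row 2) = 5
Grand total = 12

12


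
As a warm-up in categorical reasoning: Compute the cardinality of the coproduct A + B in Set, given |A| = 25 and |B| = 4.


In Set, the coproduct A + B is the disjoint union.
|A + B| = |A| + |B| = 25 + 4 = 29

29


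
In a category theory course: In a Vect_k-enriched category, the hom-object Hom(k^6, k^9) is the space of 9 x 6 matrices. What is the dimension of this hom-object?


In Vect-enriched categories, Hom(k^n, k^m) is the space of m x n matrices.
dim(Hom(k^6, k^9)) = 9 * 6 = 54

54


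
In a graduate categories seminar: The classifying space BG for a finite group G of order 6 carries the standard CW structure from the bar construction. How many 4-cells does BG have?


In the bar-construction CW model of BG, the n-cells are indexed by
n-tuples [g_1|...|g_n] of non-identity elements of G (degenerate
simplices with some g_i = e do not contribute cells), so there are
(|G| - 1)^n n-cells.
For dim = 4 with |G| = 6:
cells = (6 - 1)^4 = 5^4 = 625

625


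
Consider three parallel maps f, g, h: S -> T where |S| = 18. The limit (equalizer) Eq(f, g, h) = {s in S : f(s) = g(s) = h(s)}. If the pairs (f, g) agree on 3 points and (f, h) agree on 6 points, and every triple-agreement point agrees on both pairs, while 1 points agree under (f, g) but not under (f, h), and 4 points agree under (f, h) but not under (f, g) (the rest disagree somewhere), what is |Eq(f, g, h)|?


Eq(f, g, h) is the triple-agreement set: points in S where all three
maps take the same value. Using inclusion-exclusion on the pairwise data:
Pair (f, g) agrees on 3 points; pair (f, h) on 6 points.
Points agreeing under (f, g) but not (f, h) = 1; under (f, h) but not (f, g) = 4.
Triple-agreement = agreement-in-(f, g) minus points that agree under (f, g) but not (f, h):
|Eq(f, g, h)| = 3 - 1 = 2
(cross-check via (f, h): 6 - 4 = 2.)

2


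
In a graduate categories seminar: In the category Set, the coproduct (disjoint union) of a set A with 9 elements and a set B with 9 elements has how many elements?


In Set, the coproduct A + B is the disjoint union.
|A + B| = |A| + |B| = 9 + 9 = 18

18


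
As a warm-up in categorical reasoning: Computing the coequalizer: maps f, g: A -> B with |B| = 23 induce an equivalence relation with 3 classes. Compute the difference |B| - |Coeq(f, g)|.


The coequalizer Coeq(f, g) = B / ~ has one element per equivalence class.
|B| = 23, |Coeq(f, g)| = 3.
|B| - |Coeq(f, g)| = 23 - 3 = 20.

20


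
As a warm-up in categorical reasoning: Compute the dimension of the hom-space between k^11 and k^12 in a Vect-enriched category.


In Vect-enriched categories, Hom(k^n, k^m) is the space of m x n matrices.
dim(Hom(k^11, k^12)) = 12 * 11 = 132

132


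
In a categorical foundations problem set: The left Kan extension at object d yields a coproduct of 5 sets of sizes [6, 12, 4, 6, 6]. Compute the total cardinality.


Pointwise, the left Kan extension (Lan_F H)(d) is the colimit, indexed
by the comma category (F downarrow d), of H composed with the
projection (F downarrow d) -> C. Here that colimit is given
as a coproduct (disjoint union) of sets, so its cardinality is the
sum of the sizes of the summands.
Coproduct of sets with sizes: 6 + 12 + 4 + 6 + 6
= 34

34


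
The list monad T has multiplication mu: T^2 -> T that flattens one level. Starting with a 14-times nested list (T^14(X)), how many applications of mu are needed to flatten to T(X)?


Each application of mu: T^2 -> T removes one layer of nesting.
Starting at depth 14 (i.e., T^14(X)), we need to reach T(X).
Number of mu applications = 14 - 1 = 13

13


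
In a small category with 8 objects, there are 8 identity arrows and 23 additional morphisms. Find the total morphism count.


Each object has an identity morphism, giving 8 identities.
Adding the 23 non-identity morphisms:
Total = 8 + 23 = 31

31


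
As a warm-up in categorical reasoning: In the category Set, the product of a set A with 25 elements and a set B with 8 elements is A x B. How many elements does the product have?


In Set, the product A x B is the Cartesian product.
By the universal property, |A x B| = |A| * |B|.
|A x B| = 25 * 8 = 200

200


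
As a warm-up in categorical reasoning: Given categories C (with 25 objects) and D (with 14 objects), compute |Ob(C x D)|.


The product category C x D has objects that are pairs (c, d).
Number of pairs = |Ob(C)| * |Ob(D)| = 25 * 14 = 350

350


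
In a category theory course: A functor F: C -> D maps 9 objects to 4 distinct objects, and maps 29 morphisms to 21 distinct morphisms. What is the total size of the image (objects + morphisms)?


The image of F consists of distinct objects and distinct morphisms.
|Im(F)| on objects = 4
|Im(F)| on morphisms = 21
Total image cardinality = 4 + 21 = 25

25


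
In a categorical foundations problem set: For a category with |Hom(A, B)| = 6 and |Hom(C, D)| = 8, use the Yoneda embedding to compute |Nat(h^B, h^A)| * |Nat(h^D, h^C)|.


By the Yoneda lemma, Nat(h^B, h^A) is isomorphic to Hom(A, B),
so |Nat(h^B, h^A)| = |Hom(A, B)| and |Nat(h^D, h^C)| = |Hom(C, D)|.
|Hom(A, B)| = 6, |Hom(C, D)| = 8.
|Nat(h^B, h^A) x Nat(h^D, h^C)| = 6 * 8 = 48

48


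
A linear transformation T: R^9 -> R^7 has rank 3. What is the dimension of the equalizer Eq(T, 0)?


The equalizer of f and the zero map is ker(f).
By the rank-nullity theorem: dim(ker(f)) = dim(domain) - rank(f).
dim(ker(f)) = 9 - 3 = 6

6


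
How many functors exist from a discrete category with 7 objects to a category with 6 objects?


A functor from a discrete category C to D is determined by
where each object maps. Each of the 7 objects of C can map
to any of the 6 objects of D independently.
Number of functors = 6^7 = 279936

279936


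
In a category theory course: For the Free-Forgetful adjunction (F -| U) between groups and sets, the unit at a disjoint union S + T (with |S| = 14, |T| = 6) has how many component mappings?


The unit eta_X: X -> U(F(X)) of the Free-Forgetful adjunction
maps each element of X to a generator of F(X). For X = S + T (disjoint
union in Set), |S + T| = |S| + |T|.
Total mappings = 14 + 6 = 20.

20


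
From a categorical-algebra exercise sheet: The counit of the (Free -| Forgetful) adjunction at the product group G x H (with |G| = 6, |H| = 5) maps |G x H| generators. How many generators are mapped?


The counit epsilon_K: F(U(K)) -> K of the Free-Forgetful adjunction
maps |K| generators of F(U(K)) into K. For K = G x H (the product group),
|G x H| = |G| * |H|.
Total generators mapped = 6 * 5 = 30.

30


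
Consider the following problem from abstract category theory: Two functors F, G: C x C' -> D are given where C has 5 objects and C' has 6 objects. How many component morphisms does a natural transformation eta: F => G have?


A natural transformation eta: F => G assigns one component morphism per
object of the domain category.
The domain is the product category C x C', so
|Ob(C x C')| = |Ob(C)| * |Ob(C')| = 5 * 6 = 30.
Therefore eta has 30 component morphisms.

30


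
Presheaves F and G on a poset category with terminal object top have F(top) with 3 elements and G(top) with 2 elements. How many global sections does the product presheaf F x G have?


Global sections of a presheaf on a poset with terminal top satisfy
Gamma(H) ~ H(top). Presheaves admit pointwise products, so
(F x G)(top) = F(top) x G(top) (Cartesian product).
|Gamma(F x G)| = |F(top)| * |G(top)| = 3 * 2 = 6.

6


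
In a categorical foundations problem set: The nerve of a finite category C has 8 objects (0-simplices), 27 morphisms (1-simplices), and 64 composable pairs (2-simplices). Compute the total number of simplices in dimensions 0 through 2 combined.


The 2-skeleton of the nerve N(C) consists of simplices in dimensions 0, 1, 2:
  |N(C)_0| = 8 (objects)
  |N(C)_1| = 27 (morphisms)
  |N(C)_2| = 64 (composable pairs)
Total = 8 + 27 + 64 = 99

99


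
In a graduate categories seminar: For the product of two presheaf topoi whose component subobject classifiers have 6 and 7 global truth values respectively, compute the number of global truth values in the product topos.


In a product of presheaf topoi E_1 x E_2, the subobject classifier
is Omega = Omega_1 x Omega_2 (componentwise), so
|Omega(top)| = |Omega_1(top_1)| * |Omega_2(top_2)|.
= 6 * 7 = 42.

42


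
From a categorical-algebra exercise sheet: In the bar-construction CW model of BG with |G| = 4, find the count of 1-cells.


In the bar-construction CW model of BG, the n-cells are indexed by
n-tuples [g_1|...|g_n] of non-identity elements of G (degenerate
simplices with some g_i = e do not contribute cells), so there are
(|G| - 1)^n n-cells.
For dim = 1 with |G| = 4:
cells = (4 - 1)^1 = 3^1 = 3

3


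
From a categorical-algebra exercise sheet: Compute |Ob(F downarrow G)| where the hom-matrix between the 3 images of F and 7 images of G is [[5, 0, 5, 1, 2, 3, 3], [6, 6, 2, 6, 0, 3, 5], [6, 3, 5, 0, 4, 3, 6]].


Objects of (F downarrow G) are triples (a, b, h: F(a)->G(b)).
The count equals the sum of all entries in the hom-matrix.
sum(row 0) = 19
sum(row 1) = 28
sum(row 2) = 27
Grand total = 74

74


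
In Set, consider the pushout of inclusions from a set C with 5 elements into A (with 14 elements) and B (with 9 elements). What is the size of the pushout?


The pushout A +_C B identifies the images of C in A and B.
|A +_C B| = |A| + |B| - |C| (for injections).
= 14 + 9 - 5 = 18

18


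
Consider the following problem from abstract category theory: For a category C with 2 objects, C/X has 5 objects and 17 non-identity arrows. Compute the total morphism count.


In the slice category C/X, objects are morphisms to X.
Identity morphisms: 5 (one per object of C/X).
Non-identity morphisms: 17.
Total = 5 + 17 = 22

22


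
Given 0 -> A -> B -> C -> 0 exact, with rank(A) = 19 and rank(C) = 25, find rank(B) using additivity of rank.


For a short exact sequence 0 -> A -> B -> C -> 0,
rank is additive: rank(B) = rank(A) + rank(C).
rank(B) = 19 + 25 = 44

44


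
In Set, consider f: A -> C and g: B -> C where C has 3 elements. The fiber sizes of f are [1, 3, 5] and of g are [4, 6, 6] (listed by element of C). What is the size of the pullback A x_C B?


The pullback A x_C B consists of pairs (a, b) with f(a) = g(b).
For each element c in C, the fiber product has |f^-1(c)| * |g^-1(c)| elements.
Summing over C: 1 * 4 + 3 * 6 + 5 * 6
= 4 + 18 + 30 = 52

52


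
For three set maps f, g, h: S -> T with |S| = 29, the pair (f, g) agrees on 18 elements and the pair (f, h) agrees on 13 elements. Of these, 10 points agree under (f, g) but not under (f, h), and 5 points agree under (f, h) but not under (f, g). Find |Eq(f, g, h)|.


Eq(f, g, h) is the triple-agreement set: points in S where all three
maps take the same value. Using inclusion-exclusion on the pairwise data:
Pair (f, g) agrees on 18 points; pair (f, h) on 13 points.
Points agreeing under (f, g) but not (f, h) = 10; under (f, h) but not (f, g) = 5.
Triple-agreement = agreement-in-(f, g) minus points that agree under (f, g) but not (f, h):
|Eq(f, g, h)| = 18 - 10 = 8
(cross-check via (f, h): 13 - 5 = 8.)

8


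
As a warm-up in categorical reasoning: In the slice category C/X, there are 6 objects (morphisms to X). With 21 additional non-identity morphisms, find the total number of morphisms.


In the slice category C/X, objects are morphisms to X.
Identity morphisms: 6 (one per object of C/X).
Non-identity morphisms: 21.
Total = 6 + 21 = 27

27


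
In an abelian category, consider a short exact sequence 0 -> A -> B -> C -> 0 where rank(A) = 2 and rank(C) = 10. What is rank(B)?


For a short exact sequence 0 -> A -> B -> C -> 0,
rank is additive: rank(B) = rank(A) + rank(C).
rank(B) = 2 + 10 = 12

12


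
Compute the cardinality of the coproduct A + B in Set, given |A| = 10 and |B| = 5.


In Set, the coproduct A + B is the disjoint union.
|A + B| = |A| + |B| = 10 + 5 = 15

15


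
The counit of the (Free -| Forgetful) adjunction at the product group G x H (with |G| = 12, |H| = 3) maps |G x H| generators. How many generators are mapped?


The counit epsilon_K: F(U(K)) -> K of the Free-Forgetful adjunction
maps |K| generators of F(U(K)) into K. For K = G x H (the product group),
|G x H| = |G| * |H|.
Total generators mapped = 12 * 3 = 36.

36


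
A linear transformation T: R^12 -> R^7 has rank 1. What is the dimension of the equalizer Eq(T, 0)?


The equalizer of f and the zero map is ker(f).
By the rank-nullity theorem: dim(ker(f)) = dim(domain) - rank(f).
dim(ker(f)) = 12 - 1 = 11

11


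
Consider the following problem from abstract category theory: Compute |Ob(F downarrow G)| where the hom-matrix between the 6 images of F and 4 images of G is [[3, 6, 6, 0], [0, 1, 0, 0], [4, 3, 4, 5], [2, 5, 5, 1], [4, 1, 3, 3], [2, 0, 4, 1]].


Objects of (F downarrow G) are triples (a, b, h: F(a)->G(b)).
The count equals the sum of all entries in the hom-matrix.
sum(row 0) = 15
sum(row 1) = 1
sum(row 2) = 16
sum(row 3) = 13
sum(row 4) = 11
sum(row 5) = 7
Grand total = 63

63


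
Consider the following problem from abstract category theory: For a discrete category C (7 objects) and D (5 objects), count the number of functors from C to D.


A functor from a discrete category C to D is determined by
where each object maps. Each of the 7 objects of C can map
to any of the 5 objects of D independently.
Number of functors = 5^7 = 78125

78125


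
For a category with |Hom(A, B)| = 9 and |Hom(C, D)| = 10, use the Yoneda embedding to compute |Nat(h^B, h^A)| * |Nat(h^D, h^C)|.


By the Yoneda lemma, Nat(h^B, h^A) is isomorphic to Hom(A, B),
so |Nat(h^B, h^A)| = |Hom(A, B)| and |Nat(h^D, h^C)| = |Hom(C, D)|.
|Hom(A, B)| = 9, |Hom(C, D)| = 10.
|Nat(h^B, h^A) x Nat(h^D, h^C)| = 9 * 10 = 90

90


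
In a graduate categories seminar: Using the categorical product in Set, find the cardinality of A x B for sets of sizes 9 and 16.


In Set, the product A x B is the Cartesian product.
By the universal property, |A x B| = |A| * |B|.
|A x B| = 9 * 16 = 144

144


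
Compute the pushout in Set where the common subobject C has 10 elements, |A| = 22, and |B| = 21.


The pushout A +_C B identifies the images of C in A and B.
|A +_C B| = |A| + |B| - |C| (for injections).
= 22 + 21 - 10 = 33

33


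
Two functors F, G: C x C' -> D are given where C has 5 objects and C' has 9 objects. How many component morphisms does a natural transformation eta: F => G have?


A natural transformation eta: F => G assigns one component morphism per
object of the domain category.
The domain is the product category C x C', so
|Ob(C x C')| = |Ob(C)| * |Ob(C')| = 5 * 9 = 45.
Therefore eta has 45 component morphisms.

45


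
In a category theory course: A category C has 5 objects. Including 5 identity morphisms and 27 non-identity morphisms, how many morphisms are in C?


Each object has an identity morphism, giving 5 identities.
Adding the 27 non-identity morphisms:
Total = 5 + 27 = 32

32


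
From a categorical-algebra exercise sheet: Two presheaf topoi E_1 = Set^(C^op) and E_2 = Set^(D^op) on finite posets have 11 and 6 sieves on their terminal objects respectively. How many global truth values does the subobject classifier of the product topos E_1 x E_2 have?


In a product of presheaf topoi E_1 x E_2, the subobject classifier
is Omega = Omega_1 x Omega_2 (componentwise), so
|Omega(top)| = |Omega_1(top_1)| * |Omega_2(top_2)|.
= 11 * 6 = 66.

66


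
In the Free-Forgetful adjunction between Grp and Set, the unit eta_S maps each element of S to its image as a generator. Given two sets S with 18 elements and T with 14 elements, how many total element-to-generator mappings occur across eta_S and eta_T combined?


The unit eta_X: X -> U(F(X)) of the Free-Forgetful adjunction
maps each element of X to a generator of F(X). For X = S + T (disjoint
union in Set), |S + T| = |S| + |T|.
Total mappings = 18 + 14 = 32.

32


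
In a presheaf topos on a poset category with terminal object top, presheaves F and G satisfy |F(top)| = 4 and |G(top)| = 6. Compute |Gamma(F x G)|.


Global sections of a presheaf on a poset with terminal top satisfy
Gamma(H) ~ H(top). Presheaves admit pointwise products, so
(F x G)(top) = F(top) x G(top) (Cartesian product).
|Gamma(F x G)| = |F(top)| * |G(top)| = 4 * 6 = 24.

24


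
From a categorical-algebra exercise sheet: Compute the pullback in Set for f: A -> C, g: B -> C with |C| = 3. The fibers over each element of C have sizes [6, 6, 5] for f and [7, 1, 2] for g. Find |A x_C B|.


The pullback A x_C B consists of pairs (a, b) with f(a) = g(b).
For each element c in C, the fiber product has |f^-1(c)| * |g^-1(c)| elements.
Summing over C: 6 * 7 + 6 * 1 + 5 * 2
= 42 + 6 + 10 = 58

58


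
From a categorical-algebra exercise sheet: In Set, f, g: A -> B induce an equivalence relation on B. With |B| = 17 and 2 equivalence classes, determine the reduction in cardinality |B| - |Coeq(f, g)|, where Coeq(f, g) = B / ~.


The coequalizer Coeq(f, g) = B / ~ has one element per equivalence class.
|B| = 17, |Coeq(f, g)| = 2.
|B| - |Coeq(f, g)| = 17 - 2 = 15.

15


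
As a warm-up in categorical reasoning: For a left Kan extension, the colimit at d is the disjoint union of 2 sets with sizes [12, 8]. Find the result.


Pointwise, the left Kan extension (Lan_F H)(d) is the colimit, indexed
by the comma category (F downarrow d), of H composed with the
projection (F downarrow d) -> C. Here that colimit is given
as a coproduct (disjoint union) of sets, so its cardinality is the
sum of the sizes of the summands.
Coproduct of sets with sizes: 12 + 8
= 20

20


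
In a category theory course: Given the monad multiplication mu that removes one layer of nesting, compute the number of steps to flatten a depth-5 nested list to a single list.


Each application of mu: T^2 -> T removes one layer of nesting.
Starting at depth 5 (i.e., T^5(X)), we need to reach T(X).
Number of mu applications = 5 - 1 = 4

4


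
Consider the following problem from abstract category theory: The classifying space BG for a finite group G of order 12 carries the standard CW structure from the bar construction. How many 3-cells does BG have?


In the bar-construction CW model of BG, the n-cells are indexed by
n-tuples [g_1|...|g_n] of non-identity elements of G (degenerate
simplices with some g_i = e do not contribute cells), so there are
(|G| - 1)^n n-cells.
For dim = 3 with |G| = 12:
cells = (12 - 1)^3 = 11^3 = 1331

1331


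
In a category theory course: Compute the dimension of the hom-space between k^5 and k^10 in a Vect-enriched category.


In Vect-enriched categories, Hom(k^n, k^m) is the space of m x n matrices.
dim(Hom(k^5, k^10)) = 10 * 5 = 50

50


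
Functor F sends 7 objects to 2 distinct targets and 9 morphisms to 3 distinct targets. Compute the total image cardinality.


The image of F consists of distinct objects and distinct morphisms.
|Im(F)| on objects = 2
|Im(F)| on morphisms = 3
Total image cardinality = 2 + 3 = 5

5


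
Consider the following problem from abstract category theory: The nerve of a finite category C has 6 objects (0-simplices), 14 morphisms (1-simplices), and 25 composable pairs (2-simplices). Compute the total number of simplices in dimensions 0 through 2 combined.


The 2-skeleton of the nerve N(C) consists of simplices in dimensions 0, 1, 2:
  |N(C)_0| = 6 (objects)
  |N(C)_1| = 14 (morphisms)
  |N(C)_2| = 25 (composable pairs)
Total = 6 + 14 + 25 = 45

45


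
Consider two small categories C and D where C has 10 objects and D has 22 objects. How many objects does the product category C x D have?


The product category C x D has objects that are pairs (c, d).
Number of pairs = |Ob(C)| * |Ob(D)| = 10 * 22 = 220

220
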